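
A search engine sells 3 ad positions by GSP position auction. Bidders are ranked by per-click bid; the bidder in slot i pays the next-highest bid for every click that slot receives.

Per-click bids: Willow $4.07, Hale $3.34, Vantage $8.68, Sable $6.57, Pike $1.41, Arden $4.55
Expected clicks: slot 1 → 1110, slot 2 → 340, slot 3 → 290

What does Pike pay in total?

Pike pays $0.00

Sorting advertisers: $8.68 (Vantage) > $6.57 (Sable) > $4.55 (Arden) > $4.07 (Willow) > …
Pike ranks below slot 3 → no slot, pays nothing.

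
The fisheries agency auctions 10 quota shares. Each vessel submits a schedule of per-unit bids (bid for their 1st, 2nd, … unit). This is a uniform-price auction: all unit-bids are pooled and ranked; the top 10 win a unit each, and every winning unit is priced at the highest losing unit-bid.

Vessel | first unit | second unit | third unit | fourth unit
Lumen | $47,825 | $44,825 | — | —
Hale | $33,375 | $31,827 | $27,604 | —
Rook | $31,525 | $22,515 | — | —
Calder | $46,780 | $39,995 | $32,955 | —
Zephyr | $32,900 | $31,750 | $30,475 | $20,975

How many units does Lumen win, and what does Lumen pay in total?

Merging the schedules and taking the best 10: 47,825 (Lumen-1), 46,780 (Calder-1), 44,825 (Lumen-2), 39,995 (Calder-2), 33,375 (Hale-1), 32,955 (Calder-3), 32,900 (Zephyr-1), 31,827 (Hale-2), 31,750 (Zephyr-2), 31,525 (Rook-1)
Highest rejected unit-bid = $30,475.
Lumen wins 2 unit(s) at $30,475 each.

Lumen: 2 units, pays $60,950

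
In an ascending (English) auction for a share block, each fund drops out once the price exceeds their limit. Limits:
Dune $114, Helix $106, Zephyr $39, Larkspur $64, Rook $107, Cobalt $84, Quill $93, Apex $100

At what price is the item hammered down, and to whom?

Sorting limits: 114 (Dune) > 107 (Rook) > 106 (Helix) > 100 (Apex) > 93 (Quill) > 84 (Cobalt) > …
Once the price passes $107, only Dune is left; the hammer falls at Rook's limit of $107.

Dune wins at $107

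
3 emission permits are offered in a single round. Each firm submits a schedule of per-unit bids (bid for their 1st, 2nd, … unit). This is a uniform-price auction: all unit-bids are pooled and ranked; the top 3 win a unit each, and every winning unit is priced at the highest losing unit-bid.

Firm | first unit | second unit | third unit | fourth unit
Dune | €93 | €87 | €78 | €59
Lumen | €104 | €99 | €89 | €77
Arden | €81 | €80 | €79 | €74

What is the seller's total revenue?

Merging the schedules and taking the best 3: 104 (Lumen-1), 99 (Lumen-2), 93 (Dune-1)
Highest rejected unit-bid = €89.
Allocation: Dune 1, Lumen 2. Every unit priced at €89.
Revenue = 3 × 89 = €267.

Total revenue: €267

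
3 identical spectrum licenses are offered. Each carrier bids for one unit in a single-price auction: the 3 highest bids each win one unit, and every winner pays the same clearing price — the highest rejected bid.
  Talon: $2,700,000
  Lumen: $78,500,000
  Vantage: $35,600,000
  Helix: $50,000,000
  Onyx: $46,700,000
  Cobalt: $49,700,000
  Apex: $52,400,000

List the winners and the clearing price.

Bids ranked high→low: 78,500,000 (Lumen), 52,400,000 (Apex), 50,000,000 (Helix), 49,700,000 (Cobalt), 46,700,000 (Onyx), …
Top 3: Lumen, Apex, Helix.
Highest unsuccessful bid: $49,700,000 → clearing price.

Lumen, Apex, Helix; each pays $49,700,000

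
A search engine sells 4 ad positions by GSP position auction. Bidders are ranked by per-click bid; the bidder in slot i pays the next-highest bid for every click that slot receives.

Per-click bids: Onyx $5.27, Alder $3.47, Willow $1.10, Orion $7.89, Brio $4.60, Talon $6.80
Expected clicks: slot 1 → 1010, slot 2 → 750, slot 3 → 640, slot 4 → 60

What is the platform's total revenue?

Per-click bids in order: $7.89 (Orion) > $6.80 (Talon) > $5.27 (Onyx) > $4.60 (Brio) > $3.47 (Alder) > …
Slot 1: Orion pays $6.80 × 1010 = $6868.00
Slot 2: Talon pays $5.27 × 750 = $3952.50
Slot 3: Onyx pays $4.60 × 640 = $2944.00
Slot 4: Brio pays $3.47 × 60 = $208.20
Total = $13972.70

Total revenue: $13972.70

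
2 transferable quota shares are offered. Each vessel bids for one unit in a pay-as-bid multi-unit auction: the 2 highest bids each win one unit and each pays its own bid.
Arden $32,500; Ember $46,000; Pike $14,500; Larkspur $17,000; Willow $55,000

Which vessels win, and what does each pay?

Sorting: 55,000 (Willow), 46,000 (Ember), 32,500 (Arden), 17,000 (Larkspur), …
Top 2: Willow, Ember.
Each winner pays its own bid: Willow $55,000, Ember $46,000.

Willow $55,000, Ember $46,000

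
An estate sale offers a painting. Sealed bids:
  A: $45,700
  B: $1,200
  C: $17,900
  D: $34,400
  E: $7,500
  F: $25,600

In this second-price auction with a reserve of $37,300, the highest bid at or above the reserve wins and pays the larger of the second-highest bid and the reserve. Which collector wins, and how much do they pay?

A pays $37,300

Bids in order: 45,700 (A) > 34,400 (D) > 25,600 (F) > 17,900 (C) > 7,500 (E) > 1,200 (B)
A has the top bid at or above the reserve ($45,700).
Second-highest bid $34,400 is below the reserve $37,300, so the reserve binds → payment $37,300.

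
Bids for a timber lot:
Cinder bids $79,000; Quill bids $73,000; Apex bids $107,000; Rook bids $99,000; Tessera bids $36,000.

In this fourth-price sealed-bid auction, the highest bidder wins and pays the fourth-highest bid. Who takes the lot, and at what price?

Rule: the highest bidder wins and pays the fourth-highest bid.
Sorting bids: 107,000 (Apex) > 99,000 (Rook) > 79,000 (Cinder) > 73,000 (Quill) > 36,000 (Tessera)
Apex wins; payment is bid #4 in the ranking = $73,000.

Apex pays $73,000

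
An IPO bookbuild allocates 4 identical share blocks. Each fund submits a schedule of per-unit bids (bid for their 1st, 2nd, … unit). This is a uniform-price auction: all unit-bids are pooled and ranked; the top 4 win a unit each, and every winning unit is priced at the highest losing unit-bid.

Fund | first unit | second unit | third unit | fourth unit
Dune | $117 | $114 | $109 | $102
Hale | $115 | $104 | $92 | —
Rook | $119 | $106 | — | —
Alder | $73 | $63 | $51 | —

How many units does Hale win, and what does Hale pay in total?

Merging the schedules and taking the best 4: 119 (Rook-1), 117 (Dune-1), 115 (Hale-1), 114 (Dune-2)
First bid not allocated: $109.
Hale wins 1 unit(s) at $109 each.

Hale: 1 unit, pays $109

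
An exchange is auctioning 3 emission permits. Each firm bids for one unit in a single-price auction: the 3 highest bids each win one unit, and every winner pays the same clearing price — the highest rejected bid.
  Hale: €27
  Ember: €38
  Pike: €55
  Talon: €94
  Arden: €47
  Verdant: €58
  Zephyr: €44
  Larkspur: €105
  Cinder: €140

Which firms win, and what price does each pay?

Sorting: 140 (Cinder), 105 (Larkspur), 94 (Talon), 58 (Verdant), 55 (Pike), …
The 3 highest are Cinder, Larkspur, Talon.
Highest unsuccessful bid: €58 → clearing price.

Cinder, Larkspur, Talon; each pays €58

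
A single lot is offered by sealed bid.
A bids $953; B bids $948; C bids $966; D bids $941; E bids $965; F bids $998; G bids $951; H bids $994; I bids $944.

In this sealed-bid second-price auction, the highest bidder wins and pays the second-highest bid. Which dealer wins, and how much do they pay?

Sorting bids: 998 (F) > 994 (H) > 966 (C) > 965 (E) > 953 (A) > 951 (G) > …
F wins with the highest bid; price is set by the runner-up at $994.

F pays $994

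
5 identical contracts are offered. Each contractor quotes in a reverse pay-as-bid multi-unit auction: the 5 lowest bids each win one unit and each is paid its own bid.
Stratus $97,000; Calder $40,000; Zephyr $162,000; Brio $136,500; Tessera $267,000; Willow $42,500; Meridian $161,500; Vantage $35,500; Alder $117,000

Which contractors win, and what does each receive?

Vantage $35,500, Calder $40,000, Willow $42,500, Stratus $97,000, Alder $117,000

Bids ranked low→high: 35,500 (Vantage), 40,000 (Calder), 42,500 (Willow), 97,000 (Stratus), 117,000 (Alder), 136,500 (Brio), 161,500 (Meridian), …
Lowest 5: Vantage, Calder, Willow, Stratus, Alder.
Each winner is paid its own bid: Vantage $35,500, Calder $40,000, Willow $42,500, Stratus $97,000, Alder $117,000.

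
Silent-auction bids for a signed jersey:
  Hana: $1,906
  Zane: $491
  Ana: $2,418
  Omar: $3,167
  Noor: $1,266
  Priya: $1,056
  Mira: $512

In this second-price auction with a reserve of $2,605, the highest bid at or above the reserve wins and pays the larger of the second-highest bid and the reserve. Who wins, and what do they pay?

Rule: the highest bid at or above the reserve wins and pays the larger of the second-highest bid and the reserve.
Bids ranked: 3,167 (Omar) > 2,418 (Ana) > 1,906 (Hana) > 1,266 (Noor) > 1,056 (Priya) > 512 (Mira) > …
Omar has the top bid at or above the reserve ($3,167).
Second-highest bid $2,418 is below the reserve $2,605, so the reserve binds → payment $2,605.

Omar pays $2,605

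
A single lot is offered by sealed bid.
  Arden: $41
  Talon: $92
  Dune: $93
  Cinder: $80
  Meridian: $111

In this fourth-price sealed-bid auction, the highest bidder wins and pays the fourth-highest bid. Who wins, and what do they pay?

Rule: the highest bidder wins and pays the fourth-highest bid.
Bids in order: 111 (Meridian) > 93 (Dune) > 92 (Talon) > 80 (Cinder) > 41 (Arden)
Meridian is highest; pays the fourth-highest bid, $80.

Meridian pays $80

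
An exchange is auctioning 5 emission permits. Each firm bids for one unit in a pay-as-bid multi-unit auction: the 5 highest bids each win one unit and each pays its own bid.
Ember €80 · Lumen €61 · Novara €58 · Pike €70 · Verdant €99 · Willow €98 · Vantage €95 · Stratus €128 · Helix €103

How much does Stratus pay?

Ordering the bids: 128 (Stratus), 103 (Helix), 99 (Verdant), 98 (Willow), 95 (Vantage), 80 (Ember), 70 (Pike), …
Top 5: Stratus, Helix, Verdant, Willow, Vantage.
Stratus wins → own bid €128.

Stratus pays €128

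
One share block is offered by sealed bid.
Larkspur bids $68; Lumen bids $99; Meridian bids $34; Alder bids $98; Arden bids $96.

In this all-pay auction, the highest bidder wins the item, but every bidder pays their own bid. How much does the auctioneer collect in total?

All-pay auction: the highest bidder wins the item, but every bidder pays their own bid.
Sorting bids: 99 (Lumen) > 98 (Alder) > 96 (Arden) > 68 (Larkspur) > 34 (Meridian)
Every bidder forfeits their bid regardless of winning.
Revenue = 68 + 99 + 34 + 98 + 96 = $395.

Total revenue: $395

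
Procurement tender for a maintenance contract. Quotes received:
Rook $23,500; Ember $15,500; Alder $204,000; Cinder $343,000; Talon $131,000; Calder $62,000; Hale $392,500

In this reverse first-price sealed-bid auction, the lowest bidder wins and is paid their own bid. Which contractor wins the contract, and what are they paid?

Rule: the lowest bidder wins and is paid their own bid.
Bids ranked: 15,500 (Ember) < 23,500 (Rook) < 62,000 (Calder) < 131,000 (Talon) < 204,000 (Alder) < 343,000 (Cinder) < …
First-price: Ember is paid what they bid, $15,500.

Ember is paid $15,500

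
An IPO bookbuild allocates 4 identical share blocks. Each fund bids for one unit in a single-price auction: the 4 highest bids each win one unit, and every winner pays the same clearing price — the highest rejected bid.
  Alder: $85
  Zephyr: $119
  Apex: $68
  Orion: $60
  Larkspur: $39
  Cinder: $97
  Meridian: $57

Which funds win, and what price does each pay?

Zephyr, Cinder, Alder, Apex; each pays $60

Bids ranked high→low: 119 (Zephyr), 97 (Cinder), 85 (Alder), 68 (Apex), 60 (Orion), 57 (Meridian), …
Winners (4 units): Zephyr, Cinder, Alder, Apex.
First losing bid is Orion's $60, which sets the uniform price.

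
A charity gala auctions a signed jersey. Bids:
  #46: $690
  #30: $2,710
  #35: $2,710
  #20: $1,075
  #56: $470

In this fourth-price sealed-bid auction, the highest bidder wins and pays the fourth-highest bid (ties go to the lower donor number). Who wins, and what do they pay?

#30 pays $690

Rule: the highest bidder wins and pays the fourth-highest bid.
Bids in order: 2,710 (#30) > 2,710 (#35) > 1,075 (#20) > 690 (#46) > 470 (#56)
#30 and #35 tie at $2,710; tie-break gives it to #30.
#30 is highest; pays the fourth-highest bid, $690.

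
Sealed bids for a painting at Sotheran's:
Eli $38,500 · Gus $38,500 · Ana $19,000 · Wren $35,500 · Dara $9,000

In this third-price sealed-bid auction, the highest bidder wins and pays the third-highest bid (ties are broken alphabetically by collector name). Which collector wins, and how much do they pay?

Bids ranked: 38,500 (Eli) > 38,500 (Gus) > 35,500 (Wren) > 19,000 (Ana) > 9,000 (Dara)
Tie at $38,500 → Eli wins by tie-break.
Eli wins; payment is bid #3 in the ranking = $35,500.

Eli pays $35,500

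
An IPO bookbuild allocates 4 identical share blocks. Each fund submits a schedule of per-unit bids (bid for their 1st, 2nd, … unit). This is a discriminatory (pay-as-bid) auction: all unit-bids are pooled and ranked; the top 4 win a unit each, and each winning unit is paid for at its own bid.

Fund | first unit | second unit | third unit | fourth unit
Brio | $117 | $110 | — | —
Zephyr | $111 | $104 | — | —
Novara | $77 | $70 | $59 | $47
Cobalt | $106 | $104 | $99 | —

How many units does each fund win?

Merging the schedules and taking the best 4: 117 (Brio-1), 111 (Zephyr-1), 110 (Brio-2), 106 (Cobalt-1)
Next rejected bid: $104 (not a price — pay-as-bid).
Allocation: Brio 2, Cobalt 1, Zephyr 1.

Brio 2, Cobalt 1, Zephyr 1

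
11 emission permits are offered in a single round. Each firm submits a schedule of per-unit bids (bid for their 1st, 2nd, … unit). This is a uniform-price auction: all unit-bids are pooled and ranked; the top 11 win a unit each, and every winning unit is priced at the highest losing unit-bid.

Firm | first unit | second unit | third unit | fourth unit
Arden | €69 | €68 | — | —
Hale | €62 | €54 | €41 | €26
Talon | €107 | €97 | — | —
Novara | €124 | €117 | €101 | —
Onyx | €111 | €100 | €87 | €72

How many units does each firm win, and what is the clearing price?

Arden 2, Novara 3, Onyx 4, Talon 2; clearing price €62

Pooled unit-bids ranked (top 11): 124 (Novara-1), 117 (Novara-2), 111 (Onyx-1), 107 (Talon-1), 101 (Novara-3), 100 (Onyx-2), 97 (Talon-2), 87 (Onyx-3), 72 (Onyx-4), 69 (Arden-1), 68 (Arden-2)
The (k+1)-th unit-bid is €62.
Allocation: Arden 2, Novara 3, Onyx 4, Talon 2.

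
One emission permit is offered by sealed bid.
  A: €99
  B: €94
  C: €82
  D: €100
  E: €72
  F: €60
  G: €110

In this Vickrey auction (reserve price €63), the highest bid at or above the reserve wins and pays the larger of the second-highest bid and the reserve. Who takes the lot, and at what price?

G pays €100

Bids in order: 110 (G) > 100 (D) > 99 (A) > 94 (B) > 82 (C) > 72 (E) > …
Highest eligible bid: G at €110.
Second-highest bid €100 exceeds the reserve €63 → payment €100.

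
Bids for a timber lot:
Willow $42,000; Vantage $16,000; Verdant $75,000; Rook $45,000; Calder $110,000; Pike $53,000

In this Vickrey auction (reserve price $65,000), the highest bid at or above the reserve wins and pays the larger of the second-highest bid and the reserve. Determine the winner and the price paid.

Bids in order: 110,000 (Calder) > 75,000 (Verdant) > 53,000 (Pike) > 45,000 (Rook) > 42,000 (Willow) > 16,000 (Vantage)
Highest eligible bid: Calder at $110,000.
Second-highest bid $75,000 exceeds the reserve $65,000 → payment $75,000.

Calder pays $75,000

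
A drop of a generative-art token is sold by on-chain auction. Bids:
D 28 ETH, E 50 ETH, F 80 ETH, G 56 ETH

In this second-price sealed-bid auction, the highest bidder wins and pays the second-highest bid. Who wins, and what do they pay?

Rule: the highest bidder wins and pays the second-highest bid.
Sorting bids: 80 (F) > 56 (G) > 50 (E) > 28 (D)
F wins with the highest bid; price is set by the runner-up at 56 ETH.

F pays 56 ETH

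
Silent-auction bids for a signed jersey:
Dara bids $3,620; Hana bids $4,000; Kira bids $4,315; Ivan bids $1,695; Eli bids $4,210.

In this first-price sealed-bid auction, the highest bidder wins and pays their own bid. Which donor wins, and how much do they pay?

Kira pays $4,315

Bids ranked: 4,315 (Kira) > 4,210 (Eli) > 4,000 (Hana) > 3,620 (Dara) > 1,695 (Ivan)
Kira has the highest bid and pays exactly that: $4,315.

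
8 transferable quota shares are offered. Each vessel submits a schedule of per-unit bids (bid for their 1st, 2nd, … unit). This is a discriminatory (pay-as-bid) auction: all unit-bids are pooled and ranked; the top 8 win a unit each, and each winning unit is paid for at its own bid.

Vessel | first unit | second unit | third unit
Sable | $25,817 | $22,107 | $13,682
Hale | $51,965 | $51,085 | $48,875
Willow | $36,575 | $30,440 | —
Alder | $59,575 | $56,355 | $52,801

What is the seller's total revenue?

Total revenue: $387,671

Merging the schedules and taking the best 8: 59,575 (Alder-1), 56,355 (Alder-2), 52,801 (Alder-3), 51,965 (Hale-1), 51,085 (Hale-2), 48,875 (Hale-3), 36,575 (Willow-1), 30,440 (Willow-2)
Next rejected bid: $25,817 (not a price — pay-as-bid).
Each winning unit pays its own bid.
Revenue = 59,575 + 56,355 + 52,801 + 51,965 + 51,085 + 48,875 + 36,575 + 30,440 = $387,671.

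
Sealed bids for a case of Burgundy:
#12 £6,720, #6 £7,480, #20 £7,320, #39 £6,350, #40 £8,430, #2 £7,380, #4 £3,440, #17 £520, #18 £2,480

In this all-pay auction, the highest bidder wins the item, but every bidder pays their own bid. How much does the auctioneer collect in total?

Rule: the highest bidder wins the item, but every bidder pays their own bid.
Sorting bids: 8,430 (#40) > 7,480 (#6) > 7,380 (#2) > 7,320 (#20) > 6,720 (#12) > 6,350 (#39) > …
#40 wins with the top bid; all bids are sunk regardless.
Every bidder forfeits their bid regardless of winning.
Revenue = 6,720 + 7,480 + 7,320 + 6,350 + 8,430 + 7,380 + 3,440 + 520 + 2,480 = £50,120.

Total revenue: £50,120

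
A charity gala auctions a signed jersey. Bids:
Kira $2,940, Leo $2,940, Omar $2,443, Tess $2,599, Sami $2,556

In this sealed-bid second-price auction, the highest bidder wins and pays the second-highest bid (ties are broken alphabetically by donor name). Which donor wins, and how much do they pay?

Sealed-bid second-price auction: the highest bidder wins and pays the second-highest bid.
Sorting bids: 2,940 (Kira) > 2,940 (Leo) > 2,599 (Tess) > 2,556 (Sami) > 2,443 (Omar)
Kira and Leo tie at $2,940; tie-break gives it to Kira.
Second-price: Kira pays Leo's bid of $2,940.

Kira pays $2,940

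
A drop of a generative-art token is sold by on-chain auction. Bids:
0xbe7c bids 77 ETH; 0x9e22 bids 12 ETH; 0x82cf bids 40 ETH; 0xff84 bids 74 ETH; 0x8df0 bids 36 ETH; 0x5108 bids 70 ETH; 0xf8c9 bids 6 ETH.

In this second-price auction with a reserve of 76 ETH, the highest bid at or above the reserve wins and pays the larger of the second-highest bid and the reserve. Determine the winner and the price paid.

Bids in order: 77 (0xbe7c) > 74 (0xff84) > 70 (0x5108) > 40 (0x82cf) > 36 (0x8df0) > 12 (0x9e22) > …
Highest eligible bid: 0xbe7c at 77 ETH.
Second-highest bid 74 ETH is below the reserve 76 ETH, so the reserve binds → payment 76 ETH.

0xbe7c pays 76 ETH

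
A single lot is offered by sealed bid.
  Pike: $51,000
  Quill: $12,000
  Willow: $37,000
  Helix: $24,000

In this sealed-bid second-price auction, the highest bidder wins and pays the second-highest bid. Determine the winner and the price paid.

Pike pays $37,000

Sealed-bid second-price auction: the highest bidder wins and pays the second-highest bid.
Bids in order: 51,000 (Pike) > 37,000 (Willow) > 24,000 (Helix) > 12,000 (Quill)
Pike wins with the highest bid; price is set by the runner-up at $37,000.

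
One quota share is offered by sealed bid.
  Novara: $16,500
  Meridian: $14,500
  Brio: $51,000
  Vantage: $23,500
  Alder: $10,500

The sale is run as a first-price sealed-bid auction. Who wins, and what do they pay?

Brio pays $51,000

Bids ranked: 51,000 (Brio) > 23,500 (Vantage) > 16,500 (Novara) > 14,500 (Meridian) > 10,500 (Alder)
First-price: Brio pays what they bid, $51,000.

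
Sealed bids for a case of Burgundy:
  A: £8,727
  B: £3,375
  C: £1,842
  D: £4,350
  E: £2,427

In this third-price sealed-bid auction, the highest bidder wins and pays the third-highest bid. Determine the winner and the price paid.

Bids ranked: 8,727 (A) > 4,350 (D) > 3,375 (B) > 2,427 (E) > 1,842 (C)
A wins; payment is bid #3 in the ranking = £3,375.

A pays £3,375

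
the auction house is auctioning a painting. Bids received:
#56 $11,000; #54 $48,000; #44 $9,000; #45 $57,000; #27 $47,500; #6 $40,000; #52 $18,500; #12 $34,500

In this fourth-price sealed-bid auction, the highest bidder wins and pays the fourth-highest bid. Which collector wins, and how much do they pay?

Bids ranked: 57,000 (#45) > 48,000 (#54) > 47,500 (#27) > 40,000 (#6) > 34,500 (#12) > 18,500 (#52) > …
#45 wins; payment is bid #4 in the ranking = $40,000.

#45 pays $40,000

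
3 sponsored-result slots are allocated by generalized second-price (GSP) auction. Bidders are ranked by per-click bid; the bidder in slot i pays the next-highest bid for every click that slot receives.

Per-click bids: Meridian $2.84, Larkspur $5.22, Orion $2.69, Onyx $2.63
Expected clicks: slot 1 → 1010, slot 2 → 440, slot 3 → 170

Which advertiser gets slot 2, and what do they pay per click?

Per-click bids in order: $5.22 (Larkspur) > $2.84 (Meridian) > $2.69 (Orion) > $2.63 (Onyx)
Slot 2 goes to the second-ranked bidder, Meridian, who pays the next bid down: $2.69/click.

Meridian; $2.69 per click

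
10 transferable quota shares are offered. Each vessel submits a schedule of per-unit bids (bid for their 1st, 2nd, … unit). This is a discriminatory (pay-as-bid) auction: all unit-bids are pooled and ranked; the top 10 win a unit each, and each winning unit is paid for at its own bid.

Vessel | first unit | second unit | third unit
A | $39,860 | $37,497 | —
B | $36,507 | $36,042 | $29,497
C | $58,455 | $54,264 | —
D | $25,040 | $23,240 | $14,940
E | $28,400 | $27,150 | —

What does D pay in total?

D pays $25,040

All unit-bids, highest first — top 10: 58,455 (C-1), 54,264 (C-2), 39,860 (A-1), 37,497 (A-2), 36,507 (B-1), 36,042 (B-2), 29,497 (B-3), 28,400 (E-1), 27,150 (E-2), 25,040 (D-1)
Next rejected bid: $23,240 (not a price — pay-as-bid).
D's winning unit-bids: 25,040 = $25,040.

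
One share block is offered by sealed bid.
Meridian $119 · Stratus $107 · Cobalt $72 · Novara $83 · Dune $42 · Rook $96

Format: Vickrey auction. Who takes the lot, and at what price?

Vickrey auction: the highest bidder wins and pays the second-highest bid.
Sorting bids: 119 (Meridian) > 107 (Stratus) > 96 (Rook) > 83 (Novara) > 72 (Cobalt) > 42 (Dune)
Second-price: Meridian pays Stratus's bid of $107.

Meridian pays $107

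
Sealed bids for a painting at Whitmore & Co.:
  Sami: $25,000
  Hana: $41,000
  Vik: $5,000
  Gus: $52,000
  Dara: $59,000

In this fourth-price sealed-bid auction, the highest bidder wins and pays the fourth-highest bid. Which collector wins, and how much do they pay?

Bids ranked: 59,000 (Dara) > 52,000 (Gus) > 41,000 (Hana) > 25,000 (Sami) > 5,000 (Vik)
Dara is highest; pays the fourth-highest bid, $25,000.

Dara pays $25,000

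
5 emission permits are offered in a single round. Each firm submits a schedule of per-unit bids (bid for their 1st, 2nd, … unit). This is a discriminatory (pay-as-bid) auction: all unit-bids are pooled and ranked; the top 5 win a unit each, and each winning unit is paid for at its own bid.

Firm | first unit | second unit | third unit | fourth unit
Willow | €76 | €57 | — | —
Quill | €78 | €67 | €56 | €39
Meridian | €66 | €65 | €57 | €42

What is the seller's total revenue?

Merging the schedules and taking the best 5: 78 (Quill-1), 76 (Willow-1), 67 (Quill-2), 66 (Meridian-1), 65 (Meridian-2)
Next rejected bid: €57 (not a price — pay-as-bid).
Each winning unit pays its own bid.
Revenue = 78 + 76 + 67 + 66 + 65 = €352.

Total revenue: €352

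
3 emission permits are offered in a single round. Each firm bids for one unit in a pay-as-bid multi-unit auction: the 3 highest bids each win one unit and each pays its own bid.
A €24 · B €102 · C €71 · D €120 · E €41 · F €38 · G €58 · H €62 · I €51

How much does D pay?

Sorting: 120 (D), 102 (B), 71 (C), 62 (H), 58 (G), …
Winners (3 units): D, B, C.
D wins → own bid €120.

D pays €120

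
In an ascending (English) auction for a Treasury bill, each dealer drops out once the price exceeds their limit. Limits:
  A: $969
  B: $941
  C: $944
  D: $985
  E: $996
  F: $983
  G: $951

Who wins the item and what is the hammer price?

Limits in order: 996 (E) > 985 (D) > 983 (F) > 969 (A) > 951 (G) > 944 (C) > …
D is the last rival to drop out, at $985; E remains and wins at that price.

E wins at $985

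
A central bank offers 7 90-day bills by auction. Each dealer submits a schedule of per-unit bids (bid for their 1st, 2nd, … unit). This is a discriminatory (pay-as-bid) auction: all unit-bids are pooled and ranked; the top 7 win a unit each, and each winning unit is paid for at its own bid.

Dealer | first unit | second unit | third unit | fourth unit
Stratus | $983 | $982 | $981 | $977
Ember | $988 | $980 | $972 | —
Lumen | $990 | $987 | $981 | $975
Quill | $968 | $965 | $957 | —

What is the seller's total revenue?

Total revenue: $6,892

Pooled unit-bids ranked (top 7): 990 (Lumen-1), 988 (Ember-1), 987 (Lumen-2), 983 (Stratus-1), 982 (Stratus-2), 981 (Stratus-3), 981 (Lumen-3)
Next rejected bid: $980 (not a price — pay-as-bid).
Each winning unit pays its own bid.
Revenue = 990 + 988 + 987 + 983 + 982 + 981 + 981 = $6,892.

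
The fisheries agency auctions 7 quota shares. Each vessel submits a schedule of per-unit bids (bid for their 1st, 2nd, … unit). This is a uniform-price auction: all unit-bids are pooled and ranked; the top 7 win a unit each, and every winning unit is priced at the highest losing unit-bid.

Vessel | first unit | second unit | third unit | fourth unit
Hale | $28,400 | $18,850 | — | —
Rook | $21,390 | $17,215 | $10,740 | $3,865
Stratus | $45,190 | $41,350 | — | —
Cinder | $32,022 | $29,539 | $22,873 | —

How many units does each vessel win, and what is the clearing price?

All unit-bids, highest first — top 7: 45,190 (Stratus-1), 41,350 (Stratus-2), 32,022 (Cinder-1), 29,539 (Cinder-2), 28,400 (Hale-1), 22,873 (Cinder-3), 21,390 (Rook-1)
Highest rejected unit-bid = $18,850.
Allocation: Cinder 3, Hale 1, Rook 1, Stratus 2.

Cinder 3, Hale 1, Rook 1, Stratus 2; clearing price $18,850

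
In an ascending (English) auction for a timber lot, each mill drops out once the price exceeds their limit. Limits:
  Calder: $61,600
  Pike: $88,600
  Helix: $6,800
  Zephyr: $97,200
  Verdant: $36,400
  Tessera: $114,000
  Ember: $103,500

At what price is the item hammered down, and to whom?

Rule: the price rises until one bidder remains; the winner pays the price at which the last rival dropped out.
Limits in order: 114,000 (Tessera) > 103,500 (Ember) > 97,200 (Zephyr) > 88,600 (Pike) > 61,600 (Calder) > 36,400 (Verdant) > …
Once the price passes $103,500, only Tessera is left; the hammer falls at Ember's limit of $103,500.

Tessera wins at $103,500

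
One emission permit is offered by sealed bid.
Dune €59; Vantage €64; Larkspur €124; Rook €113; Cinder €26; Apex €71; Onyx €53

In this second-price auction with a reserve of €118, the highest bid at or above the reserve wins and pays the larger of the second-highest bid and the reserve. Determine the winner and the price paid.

Second-price auction with a reserve of €118: the highest bid at or above the reserve wins and pays the larger of the second-highest bid and the reserve.
Sorting bids: 124 (Larkspur) > 113 (Rook) > 71 (Apex) > 64 (Vantage) > 59 (Dune) > 53 (Onyx) > …
Highest eligible bid: Larkspur at €124.
max(second-highest €113, reserve €118) = €118.

Larkspur pays €118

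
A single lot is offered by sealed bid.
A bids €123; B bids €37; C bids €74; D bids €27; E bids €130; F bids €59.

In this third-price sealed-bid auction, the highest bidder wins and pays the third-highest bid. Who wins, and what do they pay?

Bids in order: 130 (E) > 123 (A) > 74 (C) > 59 (F) > 37 (B) > 27 (D)
E is highest; pays the third-highest bid, €74.

E pays €74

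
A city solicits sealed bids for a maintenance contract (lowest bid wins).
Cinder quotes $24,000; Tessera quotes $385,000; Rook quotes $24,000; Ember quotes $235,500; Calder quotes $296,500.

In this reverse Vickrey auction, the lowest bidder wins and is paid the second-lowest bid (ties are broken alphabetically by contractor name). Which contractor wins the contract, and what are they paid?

Sorting bids: 24,000 (Cinder) < 24,000 (Rook) < 235,500 (Ember) < 296,500 (Calder) < 385,000 (Tessera)
Tie at $24,000 → Cinder wins by tie-break.
Second-price: Cinder is paid Rook's bid of $24,000.

Cinder is paid $24,000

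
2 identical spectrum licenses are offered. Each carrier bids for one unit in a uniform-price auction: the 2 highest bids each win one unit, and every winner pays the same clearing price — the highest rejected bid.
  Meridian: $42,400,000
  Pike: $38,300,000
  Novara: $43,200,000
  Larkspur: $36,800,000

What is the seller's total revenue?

Ordering the bids: 43,200,000 (Novara), 42,400,000 (Meridian), 38,300,000 (Pike), 36,800,000 (Larkspur)
Top 2: Novara, Meridian.
Highest unsuccessful bid: $38,300,000 → clearing price.
Total revenue = 2 × $38,300,000 = $76,600,000.

Total revenue: $76,600,000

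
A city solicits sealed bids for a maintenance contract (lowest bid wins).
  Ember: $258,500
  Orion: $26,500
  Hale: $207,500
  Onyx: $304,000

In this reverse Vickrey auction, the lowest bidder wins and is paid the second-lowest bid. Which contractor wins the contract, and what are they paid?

Rule: the lowest bidder wins and is paid the second-lowest bid.
Bids ranked: 26,500 (Orion) < 207,500 (Hale) < 258,500 (Ember) < 304,000 (Onyx)
Second-price: Orion is paid Hale's bid of $207,500.

Orion is paid $207,500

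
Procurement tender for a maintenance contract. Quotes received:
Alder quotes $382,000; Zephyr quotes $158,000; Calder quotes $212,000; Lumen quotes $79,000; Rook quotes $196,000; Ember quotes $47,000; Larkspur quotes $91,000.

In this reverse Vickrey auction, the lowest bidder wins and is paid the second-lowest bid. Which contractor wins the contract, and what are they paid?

Reverse Vickrey auction: the lowest bidder wins and is paid the second-lowest bid.
Bids in order: 47,000 (Ember) < 79,000 (Lumen) < 91,000 (Larkspur) < 158,000 (Zephyr) < 196,000 (Rook) < 212,000 (Calder) < …
Ember wins with the lowest bid; price is set by the runner-up at $79,000.

Ember is paid $79,000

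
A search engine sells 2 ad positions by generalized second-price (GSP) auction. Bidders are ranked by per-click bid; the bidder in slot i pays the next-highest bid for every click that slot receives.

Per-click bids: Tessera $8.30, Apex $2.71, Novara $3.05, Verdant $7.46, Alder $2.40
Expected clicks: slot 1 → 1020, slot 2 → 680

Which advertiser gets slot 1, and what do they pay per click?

Tessera; $7.46 per click

Per-click bids in order: $8.30 (Tessera) > $7.46 (Verdant) > $3.05 (Novara) > …
Slot 1 goes to the first-ranked bidder, Tessera, who pays the next bid down: $7.46/click.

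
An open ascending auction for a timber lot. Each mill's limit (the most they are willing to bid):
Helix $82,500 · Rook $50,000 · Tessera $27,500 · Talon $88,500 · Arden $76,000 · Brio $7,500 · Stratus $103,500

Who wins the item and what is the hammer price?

Limits in order: 103,500 (Stratus) > 88,500 (Talon) > 82,500 (Helix) > 76,000 (Arden) > 50,000 (Rook) > 27,500 (Tessera) > …
Talon is the last rival to drop out, at $88,500; Stratus remains and wins at that price.

Stratus wins at $88,500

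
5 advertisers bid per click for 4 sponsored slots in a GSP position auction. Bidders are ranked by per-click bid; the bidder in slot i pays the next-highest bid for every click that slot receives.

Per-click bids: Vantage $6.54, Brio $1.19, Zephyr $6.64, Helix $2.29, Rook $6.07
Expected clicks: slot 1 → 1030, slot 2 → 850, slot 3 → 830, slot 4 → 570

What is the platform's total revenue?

Total revenue: $14474.70

Per-click bids in order: $6.64 (Zephyr) > $6.54 (Vantage) > $6.07 (Rook) > $2.29 (Helix) > $1.19 (Brio)
Slot 1: Zephyr pays $6.54 × 1030 = $6736.20
Slot 2: Vantage pays $6.07 × 850 = $5159.50
Slot 3: Rook pays $2.29 × 830 = $1900.70
Slot 4: Helix pays $1.19 × 570 = $678.30
Total = $14474.70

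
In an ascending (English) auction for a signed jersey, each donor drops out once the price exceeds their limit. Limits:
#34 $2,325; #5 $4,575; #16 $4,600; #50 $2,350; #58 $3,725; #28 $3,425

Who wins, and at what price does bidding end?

Rule: the price rises until one bidder remains; the winner pays the price at which the last rival dropped out.
Limits in order: 4,600 (#16) > 4,575 (#5) > 3,725 (#58) > 3,425 (#28) > 2,350 (#50) > 2,325 (#34)
Once the price passes $4,575, only #16 is left; the hammer falls at #5's limit of $4,575.

#16 wins at $4,575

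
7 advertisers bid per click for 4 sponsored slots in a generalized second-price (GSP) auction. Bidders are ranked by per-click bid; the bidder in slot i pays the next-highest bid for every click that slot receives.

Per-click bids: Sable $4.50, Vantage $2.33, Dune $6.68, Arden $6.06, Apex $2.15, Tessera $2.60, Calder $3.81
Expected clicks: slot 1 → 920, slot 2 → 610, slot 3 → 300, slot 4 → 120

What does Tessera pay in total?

Ranked by bid: $6.68 (Dune) > $6.06 (Arden) > $4.50 (Sable) > $3.81 (Calder) > $2.60 (Tessera) > …
Tessera ranks below slot 4 → no slot, pays nothing.

Tessera pays $0.00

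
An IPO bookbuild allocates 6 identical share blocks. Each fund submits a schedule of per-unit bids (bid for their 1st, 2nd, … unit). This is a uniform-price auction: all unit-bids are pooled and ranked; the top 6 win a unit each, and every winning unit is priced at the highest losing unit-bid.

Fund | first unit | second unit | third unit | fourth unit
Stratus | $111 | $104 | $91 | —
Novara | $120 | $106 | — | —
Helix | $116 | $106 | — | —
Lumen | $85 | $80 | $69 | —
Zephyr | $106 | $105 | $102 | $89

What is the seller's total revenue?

Total revenue: $630

All unit-bids, highest first — top 6: 120 (Novara-1), 116 (Helix-1), 111 (Stratus-1), 106 (Novara-2), 106 (Helix-2), 106 (Zephyr-1)
Highest rejected unit-bid = $105.
Allocation: Helix 2, Novara 2, Stratus 1, Zephyr 1. Every unit priced at $105.
Revenue = 6 × 105 = $630.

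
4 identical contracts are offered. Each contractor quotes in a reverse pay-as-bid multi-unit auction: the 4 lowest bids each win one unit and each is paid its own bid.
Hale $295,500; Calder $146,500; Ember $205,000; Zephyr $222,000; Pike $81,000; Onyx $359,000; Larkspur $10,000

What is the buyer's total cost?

Bids ranked low→high: 10,000 (Larkspur), 81,000 (Pike), 146,500 (Calder), 205,000 (Ember), 222,000 (Zephyr), 295,500 (Hale), …
Winners (4 units): Larkspur, Pike, Calder, Ember.
Total cost = 10,000 + 81,000 + 146,500 + 205,000 = $442,500.

Total cost: $442,500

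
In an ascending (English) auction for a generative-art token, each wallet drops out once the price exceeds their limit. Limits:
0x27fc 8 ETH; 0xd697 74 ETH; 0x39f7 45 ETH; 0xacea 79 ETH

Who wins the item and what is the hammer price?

Ascending (English) auction: the price rises until one bidder remains; the winner pays the price at which the last rival dropped out.
Limits ranked: 79 (0xacea) > 74 (0xd697) > 45 (0x39f7) > 8 (0x27fc)
Bidding ends when 0xd697 exits at 74 ETH; 0xacea takes it.

0xacea wins at 74 ETH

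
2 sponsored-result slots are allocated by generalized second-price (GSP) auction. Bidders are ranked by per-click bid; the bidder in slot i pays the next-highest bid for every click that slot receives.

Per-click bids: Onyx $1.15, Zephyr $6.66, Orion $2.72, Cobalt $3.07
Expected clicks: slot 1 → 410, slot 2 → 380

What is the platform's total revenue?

Total revenue: $2292.30

Ranked by bid: $6.66 (Zephyr) > $3.07 (Cobalt) > $2.72 (Orion) > …
Slot 1: Zephyr pays $3.07 × 410 = $1258.70
Slot 2: Cobalt pays $2.72 × 380 = $1033.60
Total = $2292.30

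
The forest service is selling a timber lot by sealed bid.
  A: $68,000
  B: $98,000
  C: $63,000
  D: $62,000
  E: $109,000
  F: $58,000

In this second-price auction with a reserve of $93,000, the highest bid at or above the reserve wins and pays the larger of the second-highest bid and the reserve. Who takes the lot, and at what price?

Sorting bids: 109,000 (E) > 98,000 (B) > 68,000 (A) > 63,000 (C) > 62,000 (D) > 58,000 (F)
E has the top bid at or above the reserve ($109,000).
max(second-highest $98,000, reserve $93,000) = $98,000; the reserve does not bind.

E pays $98,000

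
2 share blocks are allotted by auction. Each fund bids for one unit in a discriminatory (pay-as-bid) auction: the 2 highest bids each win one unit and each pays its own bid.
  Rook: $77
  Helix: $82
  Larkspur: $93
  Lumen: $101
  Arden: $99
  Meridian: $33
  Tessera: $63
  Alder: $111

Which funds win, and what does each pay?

Ordering the bids: 111 (Alder), 101 (Lumen), 99 (Arden), 93 (Larkspur), …
Winners (2 units): Alder, Lumen.
Each winner pays its own bid: Alder $111, Lumen $101.

Alder $111, Lumen $101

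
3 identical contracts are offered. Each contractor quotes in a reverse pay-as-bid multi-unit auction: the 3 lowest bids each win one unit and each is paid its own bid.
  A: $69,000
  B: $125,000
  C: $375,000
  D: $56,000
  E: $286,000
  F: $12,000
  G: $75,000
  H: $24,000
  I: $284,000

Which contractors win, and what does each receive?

Bids ranked low→high: 12,000 (F), 24,000 (H), 56,000 (D), 69,000 (A), 75,000 (G), …
Winners (3 units): F, H, D.
Each winner is paid its own bid: F $12,000, H $24,000, D $56,000.

F $12,000, H $24,000, D $56,000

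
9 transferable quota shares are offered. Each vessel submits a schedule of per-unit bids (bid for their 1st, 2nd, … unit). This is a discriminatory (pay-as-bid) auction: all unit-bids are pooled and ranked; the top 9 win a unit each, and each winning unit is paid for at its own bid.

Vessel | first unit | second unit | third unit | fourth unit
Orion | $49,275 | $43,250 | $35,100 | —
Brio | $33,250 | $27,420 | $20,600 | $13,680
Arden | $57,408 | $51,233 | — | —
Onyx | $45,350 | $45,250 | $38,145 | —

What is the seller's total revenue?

Merging the schedules and taking the best 9: 57,408 (Arden-1), 51,233 (Arden-2), 49,275 (Orion-1), 45,350 (Onyx-1), 45,250 (Onyx-2), 43,250 (Orion-2), 38,145 (Onyx-3), 35,100 (Orion-3), 33,250 (Brio-1)
Next rejected bid: $27,420 (not a price — pay-as-bid).
Each winning unit pays its own bid.
Revenue = 57,408 + 51,233 + 49,275 + 45,350 + 45,250 + 43,250 + 38,145 + 35,100 + 33,250 = $398,261.

Total revenue: $398,261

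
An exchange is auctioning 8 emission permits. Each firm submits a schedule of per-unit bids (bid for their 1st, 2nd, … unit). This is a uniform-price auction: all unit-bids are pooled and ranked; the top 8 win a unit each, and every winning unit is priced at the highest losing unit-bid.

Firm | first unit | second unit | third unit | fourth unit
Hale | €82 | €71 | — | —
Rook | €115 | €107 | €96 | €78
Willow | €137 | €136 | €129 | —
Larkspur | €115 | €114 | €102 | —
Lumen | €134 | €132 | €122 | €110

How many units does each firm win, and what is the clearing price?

Larkspur 1, Lumen 3, Rook 1, Willow 3; clearing price €114

Merging the schedules and taking the best 8: 137 (Willow-1), 136 (Willow-2), 134 (Lumen-1), 132 (Lumen-2), 129 (Willow-3), 122 (Lumen-3), 115 (Rook-1), 115 (Larkspur-1)
The (k+1)-th unit-bid is €114.
Allocation: Larkspur 1, Lumen 3, Rook 1, Willow 3.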